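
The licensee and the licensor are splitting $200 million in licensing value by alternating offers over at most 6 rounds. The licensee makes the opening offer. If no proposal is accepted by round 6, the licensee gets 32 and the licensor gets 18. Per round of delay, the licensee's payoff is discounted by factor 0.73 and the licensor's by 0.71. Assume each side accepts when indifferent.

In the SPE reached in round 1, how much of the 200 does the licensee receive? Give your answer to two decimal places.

109.75

Solve by backward induction from round 6.
Round 6 (the licensor proposes): the licensee gets 32 if talks fail, so the licensor offers 32 and keeps 168.
Round 5 (the licensee proposes): the licensor can get 168 next round, worth 0.71 × 168 = 119.28 now, so the licensee offers 119.28, keeping 80.72.
Round 4 (the licensor proposes): the licensee can get 80.72 next round, worth 0.73 × 80.72 = 58.9256 now; the licensor offers that and keeps 141.0744.
Round 3 (the licensee proposes): the licensor can get 141.0744 next round, worth 0.71 × 141.0744 = 100.162824 now, so the licensee offers 100.162824, keeping 99.837176.
Round 2 (the licensor proposes): the licensee can get 99.837176 next round, worth 0.73 × 99.837176 = 72.88113848 now, so the licensor offers 72.88113848, keeping 127.11886152.
Round 1 (the licensee proposes): the licensor can get 127.11886152 next round, worth 0.71 × 127.11886152 = 90.2543916792 now; the licensee offers that and keeps 109.7456083208.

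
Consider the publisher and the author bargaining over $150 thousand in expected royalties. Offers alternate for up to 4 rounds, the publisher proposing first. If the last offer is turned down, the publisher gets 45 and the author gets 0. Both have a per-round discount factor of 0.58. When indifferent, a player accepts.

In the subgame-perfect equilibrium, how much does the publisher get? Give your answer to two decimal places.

Round 4 (the author proposes): the publisher gets 45 if talks fail, so the author offers 45 and keeps 105.
Round 3 (the publisher proposes): the author can get 105 next round, worth 0.58 × 105 = 60.9 now; the publisher offers that and keeps 89.1.
Round 2 (the author proposes): the publisher can get 89.1 next round, worth 0.58 × 89.1 = 51.678 now, so the author offers 51.678, keeping 98.322.
Round 1 (the publisher proposes): the author can get 98.322 next round, worth 0.58 × 98.322 = 57.02676 now. The publisher offers 57.02676 and keeps 150 − 57.02676 = 92.97324.

92.97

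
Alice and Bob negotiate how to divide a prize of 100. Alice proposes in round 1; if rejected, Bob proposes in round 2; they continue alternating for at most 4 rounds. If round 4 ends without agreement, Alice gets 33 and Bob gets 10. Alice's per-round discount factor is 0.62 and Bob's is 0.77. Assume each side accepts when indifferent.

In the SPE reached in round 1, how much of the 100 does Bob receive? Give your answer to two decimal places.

53.89

Round 4 (Bob proposes): Alice gets 33 if talks fail, so Bob offers 33 and keeps 67.
Round 3 (Alice proposes): Bob can get 67 next round, worth 0.77 × 67 = 51.59 now; Alice offers that and keeps 48.41.
Round 2 (Bob proposes): Alice can get 48.41 next round, worth 0.62 × 48.41 = 30.0142 now. Bob offers 30.0142 and keeps 100 − 30.0142 = 69.9858.
Round 1 (Alice proposes): Bob can get 69.9858 next round, worth 0.77 × 69.9858 = 53.889066 now; Alice offers that and keeps 46.110934.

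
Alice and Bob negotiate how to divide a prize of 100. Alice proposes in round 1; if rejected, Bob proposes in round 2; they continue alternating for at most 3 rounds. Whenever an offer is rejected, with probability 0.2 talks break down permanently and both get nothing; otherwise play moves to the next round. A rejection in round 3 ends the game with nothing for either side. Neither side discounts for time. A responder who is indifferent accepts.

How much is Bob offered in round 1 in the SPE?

By backward induction:
Round 3 (Alice proposes): rejection yields 0 for Bob; Alice offers 0 and keeps 100.
Round 2 (Bob proposes): rejecting gives Alice an expected 0.8 × 100 = 80, so Bob offers 80, keeping 20.
Round 1 (Alice proposes): rejecting gives Bob an expected 0.8 × 20 = 16. Alice offers 16 and keeps 100 − 16 = 84.

16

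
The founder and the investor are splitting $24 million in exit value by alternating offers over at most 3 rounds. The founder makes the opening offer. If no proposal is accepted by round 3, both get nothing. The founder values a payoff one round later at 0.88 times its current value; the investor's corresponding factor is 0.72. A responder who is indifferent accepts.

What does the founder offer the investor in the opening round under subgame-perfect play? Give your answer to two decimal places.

2.07

Round 3 (the founder proposes): rejection yields 0 for the investor; the founder offers 0 and keeps 24.
Round 2 (the investor proposes): the founder can get 24 next round, worth 0.88 × 24 = 21.12 now; the investor offers that and keeps 2.88.
Round 1 (the founder proposes): the investor can get 2.88 next round, worth 0.72 × 2.88 = 2.0736 now. The founder offers 2.0736 and keeps 24 − 2.0736 = 21.9264.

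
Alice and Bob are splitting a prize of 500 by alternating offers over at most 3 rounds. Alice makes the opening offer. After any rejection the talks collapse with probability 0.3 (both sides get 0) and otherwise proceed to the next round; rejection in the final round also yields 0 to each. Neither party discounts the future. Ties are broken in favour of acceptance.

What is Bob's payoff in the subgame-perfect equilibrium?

105

Round 3 (Alice proposes): rejection yields 0 for Bob; Alice offers 0 and keeps 500.
Round 2 (Bob proposes): rejecting gives Alice an expected 0.7 × 500 = 350. Bob offers 350 and keeps 500 − 350 = 150.
Round 1 (Alice proposes): rejecting gives Bob an expected 0.7 × 150 = 105; Alice offers that and keeps 395.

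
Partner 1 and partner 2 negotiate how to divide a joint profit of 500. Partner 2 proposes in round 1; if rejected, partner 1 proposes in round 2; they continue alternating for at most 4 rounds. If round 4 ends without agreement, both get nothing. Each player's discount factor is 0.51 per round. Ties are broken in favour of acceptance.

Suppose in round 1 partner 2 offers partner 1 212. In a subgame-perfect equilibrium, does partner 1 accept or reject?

Round 4 (partner 1 proposes): rejection yields 0 for partner 2; partner 1 offers 0 and keeps 500.
Round 3 (partner 2 proposes): partner 1 can get 500 next round, worth 0.51 × 500 = 255 now; partner 2 offers that and keeps 245.
Round 2 (partner 1 proposes): partner 2 can get 245 next round, worth 0.51 × 245 = 124.95 now. Partner 1 offers 124.95 and keeps 500 − 124.95 = 375.05.
So by rejecting in round 1, partner 1 gets 375.05 next round, worth 0.51 × 375.05 = 191.2755 now.
Offer 212 ≥ 191.2755, so partner 1 accepts.

Accept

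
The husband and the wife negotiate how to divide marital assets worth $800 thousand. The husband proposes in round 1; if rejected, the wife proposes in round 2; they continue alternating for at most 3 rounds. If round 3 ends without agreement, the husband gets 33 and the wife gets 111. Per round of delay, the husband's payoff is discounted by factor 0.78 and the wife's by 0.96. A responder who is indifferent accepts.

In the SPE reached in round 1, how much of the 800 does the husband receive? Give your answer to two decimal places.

Round 3 (the husband proposes): the wife gets 111 if talks fail, so the husband offers 111 and keeps 689.
Round 2 (the wife proposes): the husband can get 689 next round, worth 0.78 × 689 = 537.42 now, so the wife offers 537.42, keeping 262.58.
Round 1 (the husband proposes): the wife can get 262.58 next round, worth 0.96 × 262.58 = 252.0768 now; the husband offers that and keeps 547.9232.

547.92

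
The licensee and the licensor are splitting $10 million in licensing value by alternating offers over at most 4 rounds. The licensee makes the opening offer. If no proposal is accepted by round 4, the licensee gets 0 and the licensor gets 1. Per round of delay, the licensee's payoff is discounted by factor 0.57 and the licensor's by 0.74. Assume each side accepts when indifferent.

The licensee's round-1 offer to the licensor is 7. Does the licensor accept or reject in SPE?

Accept

Round 4 (the licensor proposes): rejection yields 0 for the licensee; the licensor offers 0 and keeps 10.
Round 3 (the licensee proposes): the licensor can get 10 next round, worth 0.74 × 10 = 7.4 now, so the licensee offers 7.4, keeping 2.6.
Round 2 (the licensor proposes): the licensee can get 2.6 next round, worth 0.57 × 2.6 = 1.482 now. The licensor offers 1.482 and keeps 10 − 1.482 = 8.518.
So by rejecting in round 1, the licensor gets 8.518 next round, worth 0.74 × 8.518 = 6.30332 now.
Offer 7 ≥ 6.30332, so the licensor accepts.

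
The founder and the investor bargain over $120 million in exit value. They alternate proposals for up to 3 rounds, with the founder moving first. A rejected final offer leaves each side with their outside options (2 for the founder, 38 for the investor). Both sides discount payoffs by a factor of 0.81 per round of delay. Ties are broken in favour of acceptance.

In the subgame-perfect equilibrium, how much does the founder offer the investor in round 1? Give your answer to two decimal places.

Round 3 (the founder proposes): the investor gets 38 if talks fail, so the founder offers 38 and keeps 82.
Round 2 (the investor proposes): the founder can get 82 next round, worth 0.81 × 82 = 66.42 now; the investor offers that and keeps 53.58.
Round 1 (the founder proposes): the investor can get 53.58 next round, worth 0.81 × 53.58 = 43.3998 now. The founder offers 43.3998 and keeps 120 − 43.3998 = 76.6002.

43.40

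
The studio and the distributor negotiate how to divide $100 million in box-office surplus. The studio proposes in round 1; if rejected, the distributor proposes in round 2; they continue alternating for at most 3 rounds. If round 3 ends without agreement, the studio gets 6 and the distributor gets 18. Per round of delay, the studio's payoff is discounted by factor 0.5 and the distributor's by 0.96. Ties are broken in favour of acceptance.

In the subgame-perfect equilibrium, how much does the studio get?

Round 3 (the studio proposes): the distributor gets 18 if talks fail, so the studio offers 18 and keeps 82.
Round 2 (the distributor proposes): the studio can get 82 next round, worth 0.5 × 82 = 41 now; the distributor offers that and keeps 59.
Round 1 (the studio proposes): the distributor can get 59 next round, worth 0.96 × 59 = 56.64 now. The studio offers 56.64 and keeps 100 − 56.64 = 43.36.

43.36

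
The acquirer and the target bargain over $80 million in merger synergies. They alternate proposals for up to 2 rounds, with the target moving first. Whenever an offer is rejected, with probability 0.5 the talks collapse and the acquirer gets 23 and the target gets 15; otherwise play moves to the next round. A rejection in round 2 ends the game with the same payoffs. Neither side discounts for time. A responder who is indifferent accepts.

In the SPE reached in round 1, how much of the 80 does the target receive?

Round 2 (the acquirer proposes): the target gets 15 if talks fail, so the acquirer offers 15 and keeps 65.
Round 1 (the target proposes): rejecting gives the acquirer an expected 0.5 × 65 + 0.5 × 23 = 44; the target offers that and keeps 36.

36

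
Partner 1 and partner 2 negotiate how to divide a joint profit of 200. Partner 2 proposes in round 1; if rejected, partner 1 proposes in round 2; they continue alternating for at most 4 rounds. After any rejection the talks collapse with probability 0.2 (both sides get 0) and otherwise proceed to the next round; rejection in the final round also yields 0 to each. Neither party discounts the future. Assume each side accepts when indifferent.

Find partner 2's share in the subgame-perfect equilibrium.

65.6

Round 4 (partner 1 proposes): partner 2 will accept anything ≥ 0, so partner 1 offers 0 and keeps 200.
Round 3 (partner 2 proposes): rejecting gives partner 1 an expected 0.8 × 200 = 160, so partner 2 offers 160, keeping 40.
Round 2 (partner 1 proposes): rejecting gives partner 2 an expected 0.8 × 40 = 32. Partner 1 offers 32 and keeps 200 − 32 = 168.
Round 1 (partner 2 proposes): rejecting gives partner 1 an expected 0.8 × 168 = 134.4, so partner 2 offers 134.4, keeping 65.6.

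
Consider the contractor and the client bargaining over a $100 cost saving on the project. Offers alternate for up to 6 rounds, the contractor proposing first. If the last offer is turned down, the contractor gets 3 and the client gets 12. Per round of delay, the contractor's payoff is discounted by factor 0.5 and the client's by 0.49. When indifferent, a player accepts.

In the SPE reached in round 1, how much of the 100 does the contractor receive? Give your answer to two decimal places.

Round 6 (the client proposes): the contractor gets 3 if talks fail, so the client offers 3 and keeps 97.
Round 5 (the contractor proposes): the client can get 97 next round, worth 0.49 × 97 = 47.53 now. The contractor offers 47.53 and keeps 100 − 47.53 = 52.47.
Round 4 (the client proposes): the contractor can get 52.47 next round, worth 0.5 × 52.47 = 26.235 now, so the client offers 26.235, keeping 73.765.
Round 3 (the contractor proposes): the client can get 73.765 next round, worth 0.49 × 73.765 = 36.14485 now; the contractor offers that and keeps 63.85515.
Round 2 (the client proposes): the contractor can get 63.85515 next round, worth 0.5 × 63.85515 = 31.927575 now, so the client offers 31.927575, keeping 68.072425.
Round 1 (the contractor proposes): the client can get 68.072425 next round, worth 0.49 × 68.072425 = 33.35548825 now, so the contractor offers 33.35548825, keeping 66.64451175.

66.64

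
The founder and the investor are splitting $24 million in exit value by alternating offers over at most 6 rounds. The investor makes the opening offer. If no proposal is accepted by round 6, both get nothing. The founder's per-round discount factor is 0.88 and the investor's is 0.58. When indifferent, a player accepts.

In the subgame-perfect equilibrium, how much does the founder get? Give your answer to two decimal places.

Solve by backward induction from round 6.
Round 6 (the founder proposes): rejection yields 0 for the investor; the founder offers 0 and keeps 24.
Round 5 (the investor proposes): the founder can get 24 next round, worth 0.88 × 24 = 21.12 now; the investor offers that and keeps 2.88.
Round 4 (the founder proposes): the investor can get 2.88 next round, worth 0.58 × 2.88 = 1.6704 now. The founder offers 1.6704 and keeps 24 − 1.6704 = 22.3296.
Round 3 (the investor proposes): the founder can get 22.3296 next round, worth 0.88 × 22.3296 = 19.650048 now. The investor offers 19.650048 and keeps 24 − 19.650048 = 4.349952.
Round 2 (the founder proposes): the investor can get 4.349952 next round, worth 0.58 × 4.349952 = 2.52297216 now; the founder offers that and keeps 21.47702784.
Round 1 (the investor proposes): the founder can get 21.47702784 next round, worth 0.88 × 21.47702784 = 18.8997844992 now. The investor offers 18.8997844992 and keeps 24 − 18.8997844992 = 5.1002155008.

18.90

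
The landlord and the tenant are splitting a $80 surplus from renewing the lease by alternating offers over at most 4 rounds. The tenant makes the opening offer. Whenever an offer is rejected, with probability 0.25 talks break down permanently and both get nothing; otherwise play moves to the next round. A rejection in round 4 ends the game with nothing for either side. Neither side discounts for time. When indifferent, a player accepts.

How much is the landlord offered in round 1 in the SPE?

48.75

Round 4 (the landlord proposes): rejection yields 0 for the tenant; the landlord offers 0 and keeps 80.
Round 3 (the tenant proposes): rejecting gives the landlord an expected 0.75 × 80 = 60. The tenant offers 60 and keeps 80 − 60 = 20.
Round 2 (the landlord proposes): rejecting gives the tenant an expected 0.75 × 20 = 15, so the landlord offers 15, keeping 65.
Round 1 (the tenant proposes): rejecting gives the landlord an expected 0.75 × 65 = 48.75; the tenant offers that and keeps 31.25.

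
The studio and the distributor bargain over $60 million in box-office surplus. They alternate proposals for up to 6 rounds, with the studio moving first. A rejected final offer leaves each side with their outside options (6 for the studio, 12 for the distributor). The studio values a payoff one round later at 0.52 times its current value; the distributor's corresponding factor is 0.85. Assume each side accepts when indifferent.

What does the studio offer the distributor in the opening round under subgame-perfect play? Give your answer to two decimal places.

44.27

Round 6 (the distributor proposes): the studio gets 6 if talks fail, so the distributor offers 6 and keeps 54.
Round 5 (the studio proposes): the distributor can get 54 next round, worth 0.85 × 54 = 45.9 now; the studio offers that and keeps 14.1.
Round 4 (the distributor proposes): the studio can get 14.1 next round, worth 0.52 × 14.1 = 7.332 now; the distributor offers that and keeps 52.668.
Round 3 (the studio proposes): the distributor can get 52.668 next round, worth 0.85 × 52.668 = 44.7678 now, so the studio offers 44.7678, keeping 15.2322.
Round 2 (the distributor proposes): the studio can get 15.2322 next round, worth 0.52 × 15.2322 = 7.920744 now, so the distributor offers 7.920744, keeping 52.079256.
Round 1 (the studio proposes): the distributor can get 52.079256 next round, worth 0.85 × 52.079256 = 44.2673676 now, so the studio offers 44.2673676, keeping 15.7326324.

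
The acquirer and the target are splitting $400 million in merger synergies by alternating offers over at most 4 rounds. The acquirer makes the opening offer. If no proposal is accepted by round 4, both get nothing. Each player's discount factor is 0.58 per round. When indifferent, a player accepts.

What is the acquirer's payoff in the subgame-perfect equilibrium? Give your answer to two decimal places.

Work backward from the last round.
Round 4 (the target proposes): the acquirer will accept anything ≥ 0, so the target offers 0 and keeps 400.
Round 3 (the acquirer proposes): the target can get 400 next round, worth 0.58 × 400 = 232 now. The acquirer offers 232 and keeps 400 − 232 = 168.
Round 2 (the target proposes): the acquirer can get 168 next round, worth 0.58 × 168 = 97.44 now. The target offers 97.44 and keeps 400 − 97.44 = 302.56.
Round 1 (the acquirer proposes): the target can get 302.56 next round, worth 0.58 × 302.56 = 175.4848 now. The acquirer offers 175.4848 and keeps 400 − 175.4848 = 224.5152.

224.52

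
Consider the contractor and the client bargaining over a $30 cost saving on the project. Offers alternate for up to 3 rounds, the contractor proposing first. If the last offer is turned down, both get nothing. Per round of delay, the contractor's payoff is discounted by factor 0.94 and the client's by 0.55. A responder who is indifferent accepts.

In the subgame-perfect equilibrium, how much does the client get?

Round 3 (the contractor proposes): the client will accept anything ≥ 0, so the contractor offers 0 and keeps 30.
Round 2 (the client proposes): the contractor can get 30 next round, worth 0.94 × 30 = 28.2 now, so the client offers 28.2, keeping 1.8.
Round 1 (the contractor proposes): the client can get 1.8 next round, worth 0.55 × 1.8 = 0.99 now. The contractor offers 0.99 and keeps 30 − 0.99 = 29.01.

0.99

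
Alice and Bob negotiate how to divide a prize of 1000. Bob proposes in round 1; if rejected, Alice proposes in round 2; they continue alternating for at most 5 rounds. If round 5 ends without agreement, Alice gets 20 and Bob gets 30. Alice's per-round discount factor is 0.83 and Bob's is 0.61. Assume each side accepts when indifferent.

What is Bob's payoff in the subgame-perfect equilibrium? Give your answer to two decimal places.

507.28

Round 5 (Bob proposes): Alice gets 20 if talks fail, so Bob offers 20 and keeps 980.
Round 4 (Alice proposes): Bob can get 980 next round, worth 0.61 × 980 = 597.8 now. Alice offers 597.8 and keeps 1000 − 597.8 = 402.2.
Round 3 (Bob proposes): Alice can get 402.2 next round, worth 0.83 × 402.2 = 333.826 now; Bob offers that and keeps 666.174.
Round 2 (Alice proposes): Bob can get 666.174 next round, worth 0.61 × 666.174 = 406.36614 now, so Alice offers 406.36614, keeping 593.63386.
Round 1 (Bob proposes): Alice can get 593.63386 next round, worth 0.83 × 593.63386 = 492.7161038 now; Bob offers that and keeps 507.2838962.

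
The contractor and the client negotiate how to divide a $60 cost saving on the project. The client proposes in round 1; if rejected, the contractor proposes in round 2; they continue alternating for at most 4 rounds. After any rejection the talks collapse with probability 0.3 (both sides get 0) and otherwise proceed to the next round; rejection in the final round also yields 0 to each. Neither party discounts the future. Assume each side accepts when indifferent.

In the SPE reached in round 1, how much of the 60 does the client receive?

26.82

Round 4 (the contractor proposes): the client will accept anything ≥ 0, so the contractor offers 0 and keeps 60.
Round 3 (the client proposes): rejecting gives the contractor an expected 0.7 × 60 = 42. The client offers 42 and keeps 60 − 42 = 18.
Round 2 (the contractor proposes): rejecting gives the client an expected 0.7 × 18 = 12.6, so the contractor offers 12.6, keeping 47.4.
Round 1 (the client proposes): rejecting gives the contractor an expected 0.7 × 47.4 = 33.18. The client offers 33.18 and keeps 60 − 33.18 = 26.82.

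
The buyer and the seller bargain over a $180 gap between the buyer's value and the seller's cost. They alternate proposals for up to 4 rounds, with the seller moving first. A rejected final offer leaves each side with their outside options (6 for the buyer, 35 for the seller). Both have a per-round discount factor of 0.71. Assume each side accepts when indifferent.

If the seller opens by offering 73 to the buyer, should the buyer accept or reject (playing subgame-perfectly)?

Reject

Round 4 (the buyer proposes): the seller gets 35 if talks fail, so the buyer offers 35 and keeps 145.
Round 3 (the seller proposes): the buyer can get 145 next round, worth 0.71 × 145 = 102.95 now. The seller offers 102.95 and keeps 180 − 102.95 = 77.05.
Round 2 (the buyer proposes): the seller can get 77.05 next round, worth 0.71 × 77.05 = 54.7055 now; the buyer offers that and keeps 125.2945.
So by rejecting in round 1, the buyer gets 125.2945 next round, worth 0.71 × 125.2945 = 88.959095 now.
Offer 73 < 88.959095, so the buyer rejects.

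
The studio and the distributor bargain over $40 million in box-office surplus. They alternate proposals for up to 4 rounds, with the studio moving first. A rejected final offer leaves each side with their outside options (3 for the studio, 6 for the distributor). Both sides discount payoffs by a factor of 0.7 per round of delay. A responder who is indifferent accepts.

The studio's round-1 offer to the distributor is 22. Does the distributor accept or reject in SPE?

Round 4 (the distributor proposes): the studio gets 3 if talks fail, so the distributor offers 3 and keeps 37.
Round 3 (the studio proposes): the distributor can get 37 next round, worth 0.7 × 37 = 25.9 now, so the studio offers 25.9, keeping 14.1.
Round 2 (the distributor proposes): the studio can get 14.1 next round, worth 0.7 × 14.1 = 9.87 now. The distributor offers 9.87 and keeps 40 − 9.87 = 30.13.
So by rejecting in round 1, the distributor gets 30.13 next round, worth 0.7 × 30.13 = 21.091 now.
Offer 22 ≥ 21.091, so the distributor accepts.

Accept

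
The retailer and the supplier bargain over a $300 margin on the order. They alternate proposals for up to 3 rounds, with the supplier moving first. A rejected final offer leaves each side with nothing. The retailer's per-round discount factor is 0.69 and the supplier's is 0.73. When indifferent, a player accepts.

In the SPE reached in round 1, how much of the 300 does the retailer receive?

55.89

Round 3 (the supplier proposes): the retailer will accept anything ≥ 0, so the supplier offers 0 and keeps 300.
Round 2 (the retailer proposes): the supplier can get 300 next round, worth 0.73 × 300 = 219 now, so the retailer offers 219, keeping 81.
Round 1 (the supplier proposes): the retailer can get 81 next round, worth 0.69 × 81 = 55.89 now; the supplier offers that and keeps 244.11.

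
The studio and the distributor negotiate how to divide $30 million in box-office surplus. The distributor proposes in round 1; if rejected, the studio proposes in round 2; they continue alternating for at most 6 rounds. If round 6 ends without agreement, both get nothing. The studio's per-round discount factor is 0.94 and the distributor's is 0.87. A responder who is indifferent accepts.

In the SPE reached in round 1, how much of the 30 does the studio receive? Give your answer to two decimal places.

Round 6 (the studio proposes): the distributor will accept anything ≥ 0, so the studio offers 0 and keeps 30.
Round 5 (the distributor proposes): the studio can get 30 next round, worth 0.94 × 30 = 28.2 now; the distributor offers that and keeps 1.8.
Round 4 (the studio proposes): the distributor can get 1.8 next round, worth 0.87 × 1.8 = 1.566 now. The studio offers 1.566 and keeps 30 − 1.566 = 28.434.
Round 3 (the distributor proposes): the studio can get 28.434 next round, worth 0.94 × 28.434 = 26.72796 now. The distributor offers 26.72796 and keeps 30 − 26.72796 = 3.27204.
Round 2 (the studio proposes): the distributor can get 3.27204 next round, worth 0.87 × 3.27204 = 2.8466748 now. The studio offers 2.8466748 and keeps 30 − 2.8466748 = 27.1533252.
Round 1 (the distributor proposes): the studio can get 27.1533252 next round, worth 0.94 × 27.1533252 = 25.524125688 now, so the distributor offers 25.524125688, keeping 4.475874312.

25.52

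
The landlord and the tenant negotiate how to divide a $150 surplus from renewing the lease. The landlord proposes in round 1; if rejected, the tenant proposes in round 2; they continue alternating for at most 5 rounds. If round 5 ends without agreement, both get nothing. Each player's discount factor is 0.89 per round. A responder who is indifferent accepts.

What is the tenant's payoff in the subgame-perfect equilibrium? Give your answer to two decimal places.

Work backward from the last round.
Round 5 (the landlord proposes): rejection yields 0 for the tenant; the landlord offers 0 and keeps 150.
Round 4 (the tenant proposes): the landlord can get 150 next round, worth 0.89 × 150 = 133.5 now, so the tenant offers 133.5, keeping 16.5.
Round 3 (the landlord proposes): the tenant can get 16.5 next round, worth 0.89 × 16.5 = 14.685 now; the landlord offers that and keeps 135.315.
Round 2 (the tenant proposes): the landlord can get 135.315 next round, worth 0.89 × 135.315 = 120.43035 now. The tenant offers 120.43035 and keeps 150 − 120.43035 = 29.56965.
Round 1 (the landlord proposes): the tenant can get 29.56965 next round, worth 0.89 × 29.56965 = 26.3169885 now; the landlord offers that and keeps 123.6830115.

26.32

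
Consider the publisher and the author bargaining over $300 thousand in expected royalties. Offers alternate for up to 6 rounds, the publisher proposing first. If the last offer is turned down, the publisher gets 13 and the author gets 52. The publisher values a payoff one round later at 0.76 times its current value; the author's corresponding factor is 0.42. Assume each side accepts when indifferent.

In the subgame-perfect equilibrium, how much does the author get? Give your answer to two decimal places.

52.17

Round 6 (the author proposes): the publisher gets 13 if talks fail, so the author offers 13 and keeps 287.
Round 5 (the publisher proposes): the author can get 287 next round, worth 0.42 × 287 = 120.54 now, so the publisher offers 120.54, keeping 179.46.
Round 4 (the author proposes): the publisher can get 179.46 next round, worth 0.76 × 179.46 = 136.3896 now; the author offers that and keeps 163.6104.
Round 3 (the publisher proposes): the author can get 163.6104 next round, worth 0.42 × 163.6104 = 68.716368 now; the publisher offers that and keeps 231.283632.
Round 2 (the author proposes): the publisher can get 231.283632 next round, worth 0.76 × 231.283632 = 175.77556032 now. The author offers 175.77556032 and keeps 300 − 175.77556032 = 124.22443968.
Round 1 (the publisher proposes): the author can get 124.22443968 next round, worth 0.42 × 124.22443968 = 52.1742646656 now. The publisher offers 52.1742646656 and keeps 300 − 52.1742646656 = 247.8257353344.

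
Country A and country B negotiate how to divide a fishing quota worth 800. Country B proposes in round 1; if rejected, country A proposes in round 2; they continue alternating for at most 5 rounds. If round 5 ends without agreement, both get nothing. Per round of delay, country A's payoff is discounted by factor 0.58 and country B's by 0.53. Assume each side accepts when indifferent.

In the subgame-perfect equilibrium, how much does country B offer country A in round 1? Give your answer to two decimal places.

Round 5 (country B proposes): rejection yields 0 for country A; country B offers 0 and keeps 800.
Round 4 (country A proposes): country B can get 800 next round, worth 0.53 × 800 = 424 now, so country A offers 424, keeping 376.
Round 3 (country B proposes): country A can get 376 next round, worth 0.58 × 376 = 218.08 now; country B offers that and keeps 581.92.
Round 2 (country A proposes): country B can get 581.92 next round, worth 0.53 × 581.92 = 308.4176 now; country A offers that and keeps 491.5824.
Round 1 (country B proposes): country A can get 491.5824 next round, worth 0.58 × 491.5824 = 285.117792 now, so country B offers 285.117792, keeping 514.882208.

285.12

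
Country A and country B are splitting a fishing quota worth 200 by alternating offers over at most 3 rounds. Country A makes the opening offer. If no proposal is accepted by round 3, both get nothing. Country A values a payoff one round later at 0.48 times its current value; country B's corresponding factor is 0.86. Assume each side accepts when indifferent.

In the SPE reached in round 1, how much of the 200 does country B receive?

89.44

Round 3 (country A proposes): country B will accept anything ≥ 0, so country A offers 0 and keeps 200.
Round 2 (country B proposes): country A can get 200 next round, worth 0.48 × 200 = 96 now; country B offers that and keeps 104.
Round 1 (country A proposes): country B can get 104 next round, worth 0.86 × 104 = 89.44 now; country A offers that and keeps 110.56.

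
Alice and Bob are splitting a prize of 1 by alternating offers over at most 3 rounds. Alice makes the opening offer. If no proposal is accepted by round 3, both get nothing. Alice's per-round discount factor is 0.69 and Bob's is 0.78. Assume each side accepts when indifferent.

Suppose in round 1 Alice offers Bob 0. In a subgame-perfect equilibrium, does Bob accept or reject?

Reject

Round 3 (Alice proposes): rejection yields 0 for Bob; Alice offers 0 and keeps 1.
Round 2 (Bob proposes): Alice can get 1 next round, worth 0.69 × 1 = 0.69 now; Bob offers that and keeps 0.31.
So by rejecting in round 1, Bob gets 0.31 next round, worth 0.78 × 0.31 = 0.2418 now.
Offer 0 < 0.2418, so Bob rejects.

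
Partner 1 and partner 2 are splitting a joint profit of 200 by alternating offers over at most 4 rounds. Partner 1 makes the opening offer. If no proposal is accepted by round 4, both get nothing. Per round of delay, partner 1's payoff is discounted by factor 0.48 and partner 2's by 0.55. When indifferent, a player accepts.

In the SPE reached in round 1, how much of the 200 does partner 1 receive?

Round 4 (partner 2 proposes): partner 1 will accept anything ≥ 0, so partner 2 offers 0 and keeps 200.
Round 3 (partner 1 proposes): partner 2 can get 200 next round, worth 0.55 × 200 = 110 now; partner 1 offers that and keeps 90.
Round 2 (partner 2 proposes): partner 1 can get 90 next round, worth 0.48 × 90 = 43.2 now; partner 2 offers that and keeps 156.8.
Round 1 (partner 1 proposes): partner 2 can get 156.8 next round, worth 0.55 × 156.8 = 86.24 now. Partner 1 offers 86.24 and keeps 200 − 86.24 = 113.76.

113.76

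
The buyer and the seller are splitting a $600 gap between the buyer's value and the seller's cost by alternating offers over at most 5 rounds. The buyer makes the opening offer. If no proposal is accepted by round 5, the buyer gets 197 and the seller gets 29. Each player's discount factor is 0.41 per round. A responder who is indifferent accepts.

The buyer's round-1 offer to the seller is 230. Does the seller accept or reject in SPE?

Accept

Round 5 (the buyer proposes): the seller gets 29 if talks fail, so the buyer offers 29 and keeps 571.
Round 4 (the seller proposes): the buyer can get 571 next round, worth 0.41 × 571 = 234.11 now. The seller offers 234.11 and keeps 600 − 234.11 = 365.89.
Round 3 (the buyer proposes): the seller can get 365.89 next round, worth 0.41 × 365.89 = 150.0149 now. The buyer offers 150.0149 and keeps 600 − 150.0149 = 449.9851.
Round 2 (the seller proposes): the buyer can get 449.9851 next round, worth 0.41 × 449.9851 = 184.493891 now; the seller offers that and keeps 415.506109.
So by rejecting in round 1, the seller gets 415.506109 next round, worth 0.41 × 415.506109 = 170.35750469 now.
Offer 230 ≥ 170.35750469, so the seller accepts.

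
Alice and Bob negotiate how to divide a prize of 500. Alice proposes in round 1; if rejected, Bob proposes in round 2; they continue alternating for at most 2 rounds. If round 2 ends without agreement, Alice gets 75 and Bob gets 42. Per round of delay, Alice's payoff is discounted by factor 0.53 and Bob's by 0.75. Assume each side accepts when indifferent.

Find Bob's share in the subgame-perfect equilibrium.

318.75

Round 2 (Bob proposes): Alice gets 75 if talks fail, so Bob offers 75 and keeps 425.
Round 1 (Alice proposes): Bob can get 425 next round, worth 0.75 × 425 = 318.75 now, so Alice offers 318.75, keeping 181.25.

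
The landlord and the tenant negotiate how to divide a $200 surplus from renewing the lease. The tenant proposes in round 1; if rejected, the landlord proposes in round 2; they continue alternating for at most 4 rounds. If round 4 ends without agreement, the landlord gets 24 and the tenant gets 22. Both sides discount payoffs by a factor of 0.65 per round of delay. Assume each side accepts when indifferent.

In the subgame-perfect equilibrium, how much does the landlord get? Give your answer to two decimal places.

Round 4 (the landlord proposes): the tenant gets 22 if talks fail, so the landlord offers 22 and keeps 178.
Round 3 (the tenant proposes): the landlord can get 178 next round, worth 0.65 × 178 = 115.7 now; the tenant offers that and keeps 84.3.
Round 2 (the landlord proposes): the tenant can get 84.3 next round, worth 0.65 × 84.3 = 54.795 now; the landlord offers that and keeps 145.205.
Round 1 (the tenant proposes): the landlord can get 145.205 next round, worth 0.65 × 145.205 = 94.38325 now. The tenant offers 94.38325 and keeps 200 − 94.38325 = 105.61675.

94.38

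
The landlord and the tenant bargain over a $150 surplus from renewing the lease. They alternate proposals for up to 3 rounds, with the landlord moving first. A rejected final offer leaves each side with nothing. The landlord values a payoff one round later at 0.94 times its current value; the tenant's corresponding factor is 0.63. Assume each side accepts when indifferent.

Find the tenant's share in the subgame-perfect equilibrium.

Round 3 (the landlord proposes): the tenant will accept anything ≥ 0, so the landlord offers 0 and keeps 150.
Round 2 (the tenant proposes): the landlord can get 150 next round, worth 0.94 × 150 = 141 now. The tenant offers 141 and keeps 150 − 141 = 9.
Round 1 (the landlord proposes): the tenant can get 9 next round, worth 0.63 × 9 = 5.67 now. The landlord offers 5.67 and keeps 150 − 5.67 = 144.33.

5.67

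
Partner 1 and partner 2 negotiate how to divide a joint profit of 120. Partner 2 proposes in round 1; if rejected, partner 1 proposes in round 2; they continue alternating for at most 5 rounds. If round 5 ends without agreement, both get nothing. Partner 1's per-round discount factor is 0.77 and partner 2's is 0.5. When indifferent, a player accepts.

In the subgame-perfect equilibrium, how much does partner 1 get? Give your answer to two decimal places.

Round 5 (partner 2 proposes): partner 1 will accept anything ≥ 0, so partner 2 offers 0 and keeps 120.
Round 4 (partner 1 proposes): partner 2 can get 120 next round, worth 0.5 × 120 = 60 now. Partner 1 offers 60 and keeps 120 − 60 = 60.
Round 3 (partner 2 proposes): partner 1 can get 60 next round, worth 0.77 × 60 = 46.2 now, so partner 2 offers 46.2, keeping 73.8.
Round 2 (partner 1 proposes): partner 2 can get 73.8 next round, worth 0.5 × 73.8 = 36.9 now. Partner 1 offers 36.9 and keeps 120 − 36.9 = 83.1.
Round 1 (partner 2 proposes): partner 1 can get 83.1 next round, worth 0.77 × 83.1 = 63.987 now. Partner 2 offers 63.987 and keeps 120 − 63.987 = 56.013.

63.99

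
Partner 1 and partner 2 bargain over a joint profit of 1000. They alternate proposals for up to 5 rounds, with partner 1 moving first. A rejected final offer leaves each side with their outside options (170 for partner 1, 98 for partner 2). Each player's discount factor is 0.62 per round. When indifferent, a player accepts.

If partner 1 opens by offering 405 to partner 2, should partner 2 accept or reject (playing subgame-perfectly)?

Accept

Round 5 (partner 1 proposes): partner 2 gets 98 if talks fail, so partner 1 offers 98 and keeps 902.
Round 4 (partner 2 proposes): partner 1 can get 902 next round, worth 0.62 × 902 = 559.24 now; partner 2 offers that and keeps 440.76.
Round 3 (partner 1 proposes): partner 2 can get 440.76 next round, worth 0.62 × 440.76 = 273.2712 now. Partner 1 offers 273.2712 and keeps 1000 − 273.2712 = 726.7288.
Round 2 (partner 2 proposes): partner 1 can get 726.7288 next round, worth 0.62 × 726.7288 = 450.571856 now. Partner 2 offers 450.571856 and keeps 1000 − 450.571856 = 549.428144.
So by rejecting in round 1, partner 2 gets 549.428144 next round, worth 0.62 × 549.428144 = 340.64544928 now.
Offer 405 ≥ 340.64544928, so partner 2 accepts.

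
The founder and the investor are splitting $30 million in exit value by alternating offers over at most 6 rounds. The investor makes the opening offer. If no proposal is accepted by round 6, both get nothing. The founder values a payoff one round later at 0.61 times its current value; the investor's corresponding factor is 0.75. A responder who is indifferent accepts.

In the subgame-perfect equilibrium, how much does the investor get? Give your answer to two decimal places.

Round 6 (the founder proposes): rejection yields 0 for the investor; the founder offers 0 and keeps 30.
Round 5 (the investor proposes): the founder can get 30 next round, worth 0.61 × 30 = 18.3 now; the investor offers that and keeps 11.7.
Round 4 (the founder proposes): the investor can get 11.7 next round, worth 0.75 × 11.7 = 8.775 now, so the founder offers 8.775, keeping 21.225.
Round 3 (the investor proposes): the founder can get 21.225 next round, worth 0.61 × 21.225 = 12.94725 now; the investor offers that and keeps 17.05275.
Round 2 (the founder proposes): the investor can get 17.05275 next round, worth 0.75 × 17.05275 = 12.7895625 now. The founder offers 12.7895625 and keeps 30 − 12.7895625 = 17.2104375.
Round 1 (the investor proposes): the founder can get 17.2104375 next round, worth 0.61 × 17.2104375 = 10.498366875 now; the investor offers that and keeps 19.501633125.

19.50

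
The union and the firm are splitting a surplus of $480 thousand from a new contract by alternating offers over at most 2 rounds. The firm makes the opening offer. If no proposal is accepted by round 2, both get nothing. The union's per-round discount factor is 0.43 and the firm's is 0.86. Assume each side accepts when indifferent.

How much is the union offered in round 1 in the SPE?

Round 2 (the union proposes): the firm will accept anything ≥ 0, so the union offers 0 and keeps 480.
Round 1 (the firm proposes): the union can get 480 next round, worth 0.43 × 480 = 206.4 now, so the firm offers 206.4, keeping 273.6.

206.4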